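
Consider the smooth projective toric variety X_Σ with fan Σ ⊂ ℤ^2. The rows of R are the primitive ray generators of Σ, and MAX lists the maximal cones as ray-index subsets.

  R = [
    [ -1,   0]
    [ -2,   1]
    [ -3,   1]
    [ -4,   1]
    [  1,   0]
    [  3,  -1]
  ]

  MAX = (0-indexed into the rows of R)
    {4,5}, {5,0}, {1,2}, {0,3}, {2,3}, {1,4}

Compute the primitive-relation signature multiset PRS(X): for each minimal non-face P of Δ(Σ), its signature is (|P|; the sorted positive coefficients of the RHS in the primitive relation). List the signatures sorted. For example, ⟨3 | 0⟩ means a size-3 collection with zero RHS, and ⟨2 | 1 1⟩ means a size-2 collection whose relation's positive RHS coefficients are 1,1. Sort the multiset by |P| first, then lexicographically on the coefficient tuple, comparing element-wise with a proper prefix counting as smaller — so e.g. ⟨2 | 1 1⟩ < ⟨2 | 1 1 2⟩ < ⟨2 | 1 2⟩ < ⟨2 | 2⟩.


Δ(Σ) — 6 vertices, 9 min non-faces:

  P = {0,4}:  v_{0} + v_{4} = 0 — sig = ⟨2 | 0⟩
  P = {2,5}:  v_{2} + v_{5} = 0 — sig = ⟨2 | 0⟩
  P = {0,1}:  v_{0} + v_{1} = v_{2} — sig = ⟨2 | 1⟩
  P = {0,2}:  v_{0} + v_{2} = v_{3} — sig = ⟨2 | 1⟩
  P = {1,5}:  v_{1} + v_{5} = v_{4} — sig = ⟨2 | 1⟩
  P = {2,4}:  v_{2} + v_{4} = v_{1} — sig = ⟨2 | 1⟩
  P = {3,4}:  v_{3} + v_{4} = v_{2} — sig = ⟨2 | 1⟩
  P = {3,5}:  v_{3} + v_{5} = v_{0} — sig = ⟨2 | 1⟩
  P = {1,3}:  v_{1} + v_{3} = 2·v_{2} — sig = ⟨2 | 2⟩

Signatures (|P|; sorted positive RHS coefficients), sorted:
{ ⟨2 | 0⟩ ×2,  ⟨2 | 1⟩ ×6,  ⟨2 | 2⟩ }


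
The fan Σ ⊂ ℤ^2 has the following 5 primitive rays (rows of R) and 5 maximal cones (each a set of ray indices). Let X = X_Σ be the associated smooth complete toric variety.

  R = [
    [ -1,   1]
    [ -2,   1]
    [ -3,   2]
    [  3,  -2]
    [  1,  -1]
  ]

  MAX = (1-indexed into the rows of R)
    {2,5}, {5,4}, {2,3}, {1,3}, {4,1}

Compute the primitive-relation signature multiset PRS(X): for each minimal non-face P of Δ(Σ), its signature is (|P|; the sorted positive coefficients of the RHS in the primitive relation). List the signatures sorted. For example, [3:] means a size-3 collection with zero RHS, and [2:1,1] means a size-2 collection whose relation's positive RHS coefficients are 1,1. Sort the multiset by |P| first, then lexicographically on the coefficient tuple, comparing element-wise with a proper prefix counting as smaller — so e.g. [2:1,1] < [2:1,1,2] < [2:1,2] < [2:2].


Δ(Σ) — 5 vertices, 5 min non-faces:

  P = {1,5}:  v_{1} + v_{5} = 0  so sig = [2:]
  P = {3,4}:  v_{3} + v_{4} = 0  so sig = [2:]
  P = {1,2}:  v_{1} + v_{2} = v_{3}  so sig = [2:1]
  P = {2,4}:  v_{2} + v_{4} = v_{5}  so sig = [2:1]
  P = {3,5}:  v_{3} + v_{5} = v_{2}  so sig = [2:1]

Sorted signature multiset PRS(X):
{ [2:] ×2,  [2:1] ×3 }


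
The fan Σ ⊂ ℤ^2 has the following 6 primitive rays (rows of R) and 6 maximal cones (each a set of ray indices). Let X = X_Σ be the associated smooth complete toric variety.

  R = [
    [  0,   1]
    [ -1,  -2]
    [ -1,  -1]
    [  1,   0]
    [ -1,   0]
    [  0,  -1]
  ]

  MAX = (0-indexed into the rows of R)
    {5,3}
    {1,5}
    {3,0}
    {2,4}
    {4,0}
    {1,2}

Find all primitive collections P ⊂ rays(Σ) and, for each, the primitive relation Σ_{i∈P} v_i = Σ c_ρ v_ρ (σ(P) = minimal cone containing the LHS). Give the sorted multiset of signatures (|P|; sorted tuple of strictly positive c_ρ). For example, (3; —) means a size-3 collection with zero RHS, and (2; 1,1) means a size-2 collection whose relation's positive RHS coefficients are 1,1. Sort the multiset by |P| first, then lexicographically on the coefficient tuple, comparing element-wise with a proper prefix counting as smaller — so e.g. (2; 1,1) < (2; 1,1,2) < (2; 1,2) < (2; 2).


Σ has 9 primitive collections:

  {0,5}:  v_{0} + v_{5} = 0 — sig = (2; —)
  {3,4}:  v_{3} + v_{4} = 0 — sig = (2; —)
  {0,1}:  v_{0} + v_{1} = v_{2} — sig = (2; 1)
  {0,2}:  v_{0} + v_{2} = v_{4} — sig = (2; 1)
  {2,3}:  v_{2} + v_{3} = v_{5} — sig = (2; 1)
  {2,5}:  v_{2} + v_{5} = v_{1} — sig = (2; 1)
  {4,5}:  v_{4} + v_{5} = v_{2} — sig = (2; 1)
  {1,3}:  v_{1} + v_{3} = 2·v_{5} — sig = (2; 2)
  {1,4}:  v_{1} + v_{4} = 2·v_{2} — sig = (2; 2)

Signatures (|P|; sorted positive RHS coefficients), sorted:
[(2; —), (2; —), (2; 1), (2; 1), (2; 1), (2; 1), (2; 1), (2; 2), (2; 2)]


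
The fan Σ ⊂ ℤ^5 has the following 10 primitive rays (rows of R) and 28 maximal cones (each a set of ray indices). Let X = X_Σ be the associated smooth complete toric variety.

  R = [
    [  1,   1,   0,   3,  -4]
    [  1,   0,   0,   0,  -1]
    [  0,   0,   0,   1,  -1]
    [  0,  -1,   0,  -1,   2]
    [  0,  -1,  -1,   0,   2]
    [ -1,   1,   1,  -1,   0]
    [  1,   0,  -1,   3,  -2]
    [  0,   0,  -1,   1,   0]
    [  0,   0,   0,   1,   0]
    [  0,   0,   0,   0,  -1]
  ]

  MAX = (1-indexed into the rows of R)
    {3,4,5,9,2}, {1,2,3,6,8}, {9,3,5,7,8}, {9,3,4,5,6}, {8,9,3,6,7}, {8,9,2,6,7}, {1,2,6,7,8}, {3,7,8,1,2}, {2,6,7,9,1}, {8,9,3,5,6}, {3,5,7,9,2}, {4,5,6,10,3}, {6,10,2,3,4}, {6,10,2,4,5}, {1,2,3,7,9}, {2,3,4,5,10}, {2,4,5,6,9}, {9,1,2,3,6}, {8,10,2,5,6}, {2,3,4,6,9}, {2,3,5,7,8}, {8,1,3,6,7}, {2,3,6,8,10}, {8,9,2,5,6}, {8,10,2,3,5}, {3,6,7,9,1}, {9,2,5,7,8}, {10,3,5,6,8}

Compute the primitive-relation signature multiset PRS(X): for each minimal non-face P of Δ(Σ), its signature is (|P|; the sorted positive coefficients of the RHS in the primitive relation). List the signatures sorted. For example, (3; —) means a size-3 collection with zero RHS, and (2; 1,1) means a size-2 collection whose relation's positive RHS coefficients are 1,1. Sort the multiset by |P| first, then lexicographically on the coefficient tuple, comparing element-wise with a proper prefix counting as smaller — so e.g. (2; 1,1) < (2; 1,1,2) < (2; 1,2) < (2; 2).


The 12 primitive collections of Σ (r=10, n=5):

  {1,5}:  v_{1} + v_{5} = v_{7} ; sig = (2; 1)
  {4,8}:  v_{4} + v_{8} = v_{5} ; sig = (2; 1)
  {9,10}:  v_{9} + v_{10} = v_{3} ; sig = (2; 1)
  {1,4}:  v_{1} + v_{4} = v_{2} + v_{3} + v_{9} ; sig = (2; 1,1,1)
  {4,7}:  v_{4} + v_{7} = v_{2} + v_{3} + v_{5} + v_{9} ; sig = (2; 1,1,1,1)
  {7,10}:  v_{7} + v_{10} = v_{2} + 2·v_{3} + v_{8} ; sig = (2; 1,1,2)
  {1,10}:  v_{1} + v_{10} = 2·v_{2} + 3·v_{3} + v_{6} + v_{8} ; sig = (2; 1,1,2,3)
  {5,6,7}:  v_{5} + v_{6} + v_{7} = v_{8} + v_{9} ; sig = (3; 1,1)
  {1,8,9}:  v_{1} + v_{8} + v_{9} = v_{6} + 2·v_{7} ; sig = (3; 1,2)
  {2,3,5,6}:  v_{2} + v_{3} + v_{5} + v_{6} = 0 ; sig = (4; —)
  {2,3,6,7}:  v_{2} + v_{3} + v_{6} + v_{7} = v_{1} ; sig = (4; 1)
  {2,3,8,9}:  v_{2} + v_{3} + v_{8} + v_{9} = v_{7} ; sig = (4; 1)

Sorted signature multiset PRS(X):
    (2; 1)
    (2; 1)
    (2; 1)
    (2; 1,1,1)
    (2; 1,1,1,1)
    (2; 1,1,2)
    (2; 1,1,2,3)
    (3; 1,1)
    (3; 1,2)
    (4; —)
    (4; 1)
    (4; 1)


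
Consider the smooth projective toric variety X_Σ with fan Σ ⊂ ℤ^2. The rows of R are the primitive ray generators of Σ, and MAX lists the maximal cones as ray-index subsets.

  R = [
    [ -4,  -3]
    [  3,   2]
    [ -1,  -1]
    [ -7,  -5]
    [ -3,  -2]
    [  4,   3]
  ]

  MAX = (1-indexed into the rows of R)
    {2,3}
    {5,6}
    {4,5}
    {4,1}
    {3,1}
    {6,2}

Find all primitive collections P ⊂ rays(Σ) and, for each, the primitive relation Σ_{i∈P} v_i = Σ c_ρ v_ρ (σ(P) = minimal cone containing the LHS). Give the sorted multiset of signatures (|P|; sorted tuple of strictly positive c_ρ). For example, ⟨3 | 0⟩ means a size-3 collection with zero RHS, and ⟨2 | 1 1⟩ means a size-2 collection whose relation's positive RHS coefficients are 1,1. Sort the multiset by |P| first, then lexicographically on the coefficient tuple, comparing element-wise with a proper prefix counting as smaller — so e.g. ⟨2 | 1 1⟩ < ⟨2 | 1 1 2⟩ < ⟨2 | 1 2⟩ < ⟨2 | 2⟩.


Δ(Σ) — 6 vertices, 9 min non-faces:

  • {1,6}:  v_{1} + v_{6} = 0  ⇒ sig = ⟨2 | 0⟩
  • {2,5}:  v_{2} + v_{5} = 0  ⇒ sig = ⟨2 | 0⟩
  • {1,2}:  v_{1} + v_{2} = v_{3}  ⇒ sig = ⟨2 | 1⟩
  • {1,5}:  v_{1} + v_{5} = v_{4}  ⇒ sig = ⟨2 | 1⟩
  • {2,4}:  v_{2} + v_{4} = v_{1}  ⇒ sig = ⟨2 | 1⟩
  • {3,5}:  v_{3} + v_{5} = v_{1}  ⇒ sig = ⟨2 | 1⟩
  • {3,6}:  v_{3} + v_{6} = v_{2}  ⇒ sig = ⟨2 | 1⟩
  • {4,6}:  v_{4} + v_{6} = v_{5}  ⇒ sig = ⟨2 | 1⟩
  • {3,4}:  v_{3} + v_{4} = 2·v_{1}  ⇒ sig = ⟨2 | 2⟩

Signatures (|P|; sorted positive RHS coefficients), sorted:
    |P|=2: 9 collections, coeffs (), (), (1), (1), (1), (1), (1), (1), (2)


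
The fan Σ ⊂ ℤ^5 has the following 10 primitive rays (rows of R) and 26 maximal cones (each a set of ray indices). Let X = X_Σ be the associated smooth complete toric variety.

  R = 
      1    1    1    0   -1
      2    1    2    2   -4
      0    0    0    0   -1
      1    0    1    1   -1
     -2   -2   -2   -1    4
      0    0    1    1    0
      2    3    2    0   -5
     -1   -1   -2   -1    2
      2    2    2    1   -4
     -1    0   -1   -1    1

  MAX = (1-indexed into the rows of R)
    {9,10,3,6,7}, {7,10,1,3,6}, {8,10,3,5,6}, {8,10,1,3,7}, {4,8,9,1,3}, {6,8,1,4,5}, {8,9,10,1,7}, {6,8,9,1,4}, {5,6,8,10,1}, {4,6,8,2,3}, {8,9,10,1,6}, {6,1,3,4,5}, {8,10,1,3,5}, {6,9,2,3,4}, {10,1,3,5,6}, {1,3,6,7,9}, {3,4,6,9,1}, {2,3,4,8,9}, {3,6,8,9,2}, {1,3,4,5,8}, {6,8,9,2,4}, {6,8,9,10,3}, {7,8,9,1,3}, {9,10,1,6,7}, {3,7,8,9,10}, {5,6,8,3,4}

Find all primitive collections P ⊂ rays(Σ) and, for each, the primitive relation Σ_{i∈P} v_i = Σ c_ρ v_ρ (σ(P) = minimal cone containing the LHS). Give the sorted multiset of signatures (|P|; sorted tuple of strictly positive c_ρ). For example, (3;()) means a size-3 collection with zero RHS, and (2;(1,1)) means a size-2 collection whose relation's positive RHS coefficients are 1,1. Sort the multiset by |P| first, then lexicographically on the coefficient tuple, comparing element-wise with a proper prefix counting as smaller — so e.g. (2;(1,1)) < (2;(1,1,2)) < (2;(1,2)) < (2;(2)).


Minimal non-faces — 12 found among 10 rays, 26 max cones:

  {4,10}:  v_{4} + v_{10} = 0 — sig = (2;())
  {5,9}:  v_{5} + v_{9} = 0 — sig = (2;())
  {1,2}:  v_{1} + v_{2} = v_{4} + v_{9} — sig = (2;(1,1))
  {4,7}:  v_{4} + v_{7} = v_{1} + v_{3} + v_{9} — sig = (2;(1,1,1))
  {5,7}:  v_{5} + v_{7} = v_{1} + v_{3} + v_{10} — sig = (2;(1,1,1))
  {2,5}:  v_{2} + v_{5} = v_{3} + v_{4} + v_{6} + v_{8} — sig = (2;(1,1,1,1))
  {2,10}:  v_{2} + v_{10} = v_{3} + v_{6} + v_{8} + v_{9} — sig = (2;(1,1,1,1))
  {2,7}:  v_{2} + v_{7} = v_{3} + 2·v_{9} — sig = (2;(1,2))
  {6,7,8}:  v_{6} + v_{7} + v_{8} = v_{9} + v_{10} — sig = (3;(1,1))
  {1,3,6,8}:  v_{1} + v_{3} + v_{6} + v_{8} = 0 — sig = (4;())
  {1,3,9,10}:  v_{1} + v_{3} + v_{9} + v_{10} = v_{7} — sig = (4;(1))
  {3,4,6,8,9}:  v_{3} + v_{4} + v_{6} + v_{8} + v_{9} = v_{2} — sig = (5;(1))

Signatures (|P|; sorted positive RHS coefficients), sorted:
    |P|=2: 8 collections, coeffs (), (), (1,1), (1,1,1), (1,1,1), (1,1,1,1), (1,1,1,1), (1,2)
    |P|=3: 1 collection, coeffs (1,1)
    |P|=4: 2 collections, coeffs (), (1)
    |P|=5: 1 collection, coeffs (1)


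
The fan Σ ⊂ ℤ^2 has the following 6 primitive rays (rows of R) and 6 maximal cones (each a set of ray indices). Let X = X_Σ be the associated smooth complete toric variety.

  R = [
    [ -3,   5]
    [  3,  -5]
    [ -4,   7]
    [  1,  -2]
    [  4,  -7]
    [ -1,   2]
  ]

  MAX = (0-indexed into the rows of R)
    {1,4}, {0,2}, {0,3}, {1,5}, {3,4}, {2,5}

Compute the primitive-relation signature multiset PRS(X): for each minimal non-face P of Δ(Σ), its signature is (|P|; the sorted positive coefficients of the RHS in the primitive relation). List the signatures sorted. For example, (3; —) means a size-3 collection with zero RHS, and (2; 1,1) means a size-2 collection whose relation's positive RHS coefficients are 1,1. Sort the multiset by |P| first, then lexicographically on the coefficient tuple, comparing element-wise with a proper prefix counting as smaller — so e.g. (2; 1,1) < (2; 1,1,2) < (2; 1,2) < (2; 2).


Δ(Σ) — 6 vertices, 9 min non-faces:

  {0,1}:  v_{0} + v_{1} = 0  ⇒ sig = (2; —)
  {2,4}:  v_{2} + v_{4} = 0  ⇒ sig = (2; —)
  {3,5}:  v_{3} + v_{5} = 0  ⇒ sig = (2; —)
  {0,4}:  v_{0} + v_{4} = v_{3}  ⇒ sig = (2; 1)
  {0,5}:  v_{0} + v_{5} = v_{2}  ⇒ sig = (2; 1)
  {1,2}:  v_{1} + v_{2} = v_{5}  ⇒ sig = (2; 1)
  {1,3}:  v_{1} + v_{3} = v_{4}  ⇒ sig = (2; 1)
  {2,3}:  v_{2} + v_{3} = v_{0}  ⇒ sig = (2; 1)
  {4,5}:  v_{4} + v_{5} = v_{1}  ⇒ sig = (2; 1)

Signatures (|P|; sorted positive RHS coefficients), sorted:
{ (2; —) ×3,  (2; 1) ×6 }


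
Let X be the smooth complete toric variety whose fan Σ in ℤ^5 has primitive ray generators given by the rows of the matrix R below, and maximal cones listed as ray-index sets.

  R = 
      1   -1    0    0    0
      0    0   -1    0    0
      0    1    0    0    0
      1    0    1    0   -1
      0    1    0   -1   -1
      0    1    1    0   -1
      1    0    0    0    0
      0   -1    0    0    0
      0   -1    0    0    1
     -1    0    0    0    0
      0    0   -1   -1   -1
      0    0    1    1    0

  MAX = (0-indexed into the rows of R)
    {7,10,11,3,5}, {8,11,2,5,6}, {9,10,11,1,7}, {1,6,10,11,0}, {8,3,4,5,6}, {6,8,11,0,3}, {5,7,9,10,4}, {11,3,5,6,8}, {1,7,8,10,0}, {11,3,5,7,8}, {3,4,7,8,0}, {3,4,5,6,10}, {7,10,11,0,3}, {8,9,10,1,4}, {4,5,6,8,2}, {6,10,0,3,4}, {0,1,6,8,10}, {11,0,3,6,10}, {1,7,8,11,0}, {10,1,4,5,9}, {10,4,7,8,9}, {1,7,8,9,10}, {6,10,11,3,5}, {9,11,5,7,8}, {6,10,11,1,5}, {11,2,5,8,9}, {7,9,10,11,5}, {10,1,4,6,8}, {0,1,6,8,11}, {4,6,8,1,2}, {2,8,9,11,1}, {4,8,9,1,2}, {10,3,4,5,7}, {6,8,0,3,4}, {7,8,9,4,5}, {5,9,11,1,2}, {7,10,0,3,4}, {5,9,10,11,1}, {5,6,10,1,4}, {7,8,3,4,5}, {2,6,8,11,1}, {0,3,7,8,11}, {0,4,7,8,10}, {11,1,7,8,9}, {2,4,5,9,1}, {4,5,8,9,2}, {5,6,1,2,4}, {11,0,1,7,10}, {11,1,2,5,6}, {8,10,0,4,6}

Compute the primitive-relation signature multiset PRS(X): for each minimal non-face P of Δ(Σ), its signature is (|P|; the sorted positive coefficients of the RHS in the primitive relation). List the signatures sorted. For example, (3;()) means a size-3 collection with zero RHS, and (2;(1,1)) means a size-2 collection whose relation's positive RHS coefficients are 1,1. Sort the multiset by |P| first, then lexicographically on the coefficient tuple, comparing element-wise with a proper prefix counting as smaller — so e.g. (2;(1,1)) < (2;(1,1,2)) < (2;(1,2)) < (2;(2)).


Δ(Σ) — 12 vertices, 18 min non-faces:

  {2,7}:  v_{2} + v_{7} = 0  ⟹  sig = (2;())
  {6,9}:  v_{6} + v_{9} = 0  ⟹  sig = (2;())
  {0,2}:  v_{0} + v_{2} = v_{6}  ⟹  sig = (2;(1))
  {0,5}:  v_{0} + v_{5} = v_{3}  ⟹  sig = (2;(1))
  {0,9}:  v_{0} + v_{9} = v_{7}  ⟹  sig = (2;(1))
  {4,11}:  v_{4} + v_{11} = v_{5}  ⟹  sig = (2;(1))
  {6,7}:  v_{6} + v_{7} = v_{0}  ⟹  sig = (2;(1))
  {2,3}:  v_{2} + v_{3} = v_{5} + v_{6}  ⟹  sig = (2;(1,1))
  {2,10}:  v_{2} + v_{10} = v_{1} + v_{4}  ⟹  sig = (2;(1,1))
  {3,9}:  v_{3} + v_{9} = v_{5} + v_{7}  ⟹  sig = (2;(1,1))
  {1,3}:  v_{1} + v_{3} = v_{6} + v_{10} + v_{11}  ⟹  sig = (2;(1,1,1))
  {1,5,8}:  v_{1} + v_{5} + v_{8} = 0  ⟹  sig = (3;())
  {1,4,7}:  v_{1} + v_{4} + v_{7} = v_{10}  ⟹  sig = (3;(1))
  {8,10,11}:  v_{8} + v_{10} + v_{11} = v_{7}  ⟹  sig = (3;(1))
  {0,1,4}:  v_{0} + v_{1} + v_{4} = v_{6} + v_{10}  ⟹  sig = (3;(1,1))
  {1,5,7}:  v_{1} + v_{5} + v_{7} = v_{10} + v_{11}  ⟹  sig = (3;(1,1))
  {5,8,10}:  v_{5} + v_{8} + v_{10} = v_{4} + v_{7}  ⟹  sig = (3;(1,1))
  {3,8,10}:  v_{3} + v_{8} + v_{10} = v_{0} + v_{4} + v_{7}  ⟹  sig = (3;(1,1,1))

Signatures (|P|; sorted positive RHS coefficients), sorted:
    (2;())
    (2;())
    (2;(1))
    (2;(1))
    (2;(1))
    (2;(1))
    (2;(1))
    (2;(1,1))
    (2;(1,1))
    (2;(1,1))
    (2;(1,1,1))
    (3;())
    (3;(1))
    (3;(1))
    (3;(1,1))
    (3;(1,1))
    (3;(1,1))
    (3;(1,1,1))


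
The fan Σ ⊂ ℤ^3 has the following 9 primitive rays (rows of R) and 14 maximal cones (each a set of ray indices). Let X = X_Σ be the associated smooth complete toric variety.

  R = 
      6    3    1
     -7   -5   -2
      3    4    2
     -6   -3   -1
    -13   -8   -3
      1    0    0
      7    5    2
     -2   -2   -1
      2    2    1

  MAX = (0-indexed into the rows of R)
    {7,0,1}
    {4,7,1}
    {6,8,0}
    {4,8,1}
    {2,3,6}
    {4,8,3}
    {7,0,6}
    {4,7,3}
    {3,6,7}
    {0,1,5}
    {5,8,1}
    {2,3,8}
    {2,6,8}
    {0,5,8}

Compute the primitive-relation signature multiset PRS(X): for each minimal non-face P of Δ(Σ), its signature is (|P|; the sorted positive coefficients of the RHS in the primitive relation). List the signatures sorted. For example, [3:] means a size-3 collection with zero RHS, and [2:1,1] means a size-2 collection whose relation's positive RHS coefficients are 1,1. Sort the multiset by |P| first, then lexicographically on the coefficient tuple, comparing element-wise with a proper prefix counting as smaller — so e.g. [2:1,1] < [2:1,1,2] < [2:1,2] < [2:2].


Σ has 17 primitive collections:

  P = {0,3}:  v_{0} + v_{3} = 0 — sig = [2:]
  P = {1,6}:  v_{1} + v_{6} = 0 — sig = [2:]
  P = {7,8}:  v_{7} + v_{8} = 0 — sig = [2:]
  P = {0,4}:  v_{0} + v_{4} = v_{1} — sig = [2:1]
  P = {1,3}:  v_{1} + v_{3} = v_{4} — sig = [2:1]
  P = {4,6}:  v_{4} + v_{6} = v_{3} — sig = [2:1]
  P = {0,2}:  v_{0} + v_{2} = v_{6} + v_{8} — sig = [2:1,1]
  P = {1,2}:  v_{1} + v_{2} = v_{3} + v_{8} — sig = [2:1,1]
  P = {2,7}:  v_{2} + v_{7} = v_{3} + v_{6} — sig = [2:1,1]
  P = {3,5}:  v_{3} + v_{5} = v_{1} + v_{8} — sig = [2:1,1]
  P = {5,6}:  v_{5} + v_{6} = v_{0} + v_{8} — sig = [2:1,1]
  P = {5,7}:  v_{5} + v_{7} = v_{0} + v_{1} — sig = [2:1,1]
  P = {2,4}:  v_{2} + v_{4} = 2·v_{3} + v_{8} — sig = [2:1,2]
  P = {4,5}:  v_{4} + v_{5} = 2·v_{1} + v_{8} — sig = [2:1,2]
  P = {2,5}:  v_{2} + v_{5} = 2·v_{8} — sig = [2:2]
  P = {0,1,8}:  v_{0} + v_{1} + v_{8} = v_{5} — sig = [3:1]
  P = {3,6,8}:  v_{3} + v_{6} + v_{8} = v_{2} — sig = [3:1]

Sorted signature multiset PRS(X):
    |P|=2: 15 collections, coeffs (), (), (), (1), (1), (1), (1,1), (1,1), (1,1), (1,1), (1,1), (1,1), (1,2), (1,2), (2)
    |P|=3: 2 collections, coeffs (1), (1)


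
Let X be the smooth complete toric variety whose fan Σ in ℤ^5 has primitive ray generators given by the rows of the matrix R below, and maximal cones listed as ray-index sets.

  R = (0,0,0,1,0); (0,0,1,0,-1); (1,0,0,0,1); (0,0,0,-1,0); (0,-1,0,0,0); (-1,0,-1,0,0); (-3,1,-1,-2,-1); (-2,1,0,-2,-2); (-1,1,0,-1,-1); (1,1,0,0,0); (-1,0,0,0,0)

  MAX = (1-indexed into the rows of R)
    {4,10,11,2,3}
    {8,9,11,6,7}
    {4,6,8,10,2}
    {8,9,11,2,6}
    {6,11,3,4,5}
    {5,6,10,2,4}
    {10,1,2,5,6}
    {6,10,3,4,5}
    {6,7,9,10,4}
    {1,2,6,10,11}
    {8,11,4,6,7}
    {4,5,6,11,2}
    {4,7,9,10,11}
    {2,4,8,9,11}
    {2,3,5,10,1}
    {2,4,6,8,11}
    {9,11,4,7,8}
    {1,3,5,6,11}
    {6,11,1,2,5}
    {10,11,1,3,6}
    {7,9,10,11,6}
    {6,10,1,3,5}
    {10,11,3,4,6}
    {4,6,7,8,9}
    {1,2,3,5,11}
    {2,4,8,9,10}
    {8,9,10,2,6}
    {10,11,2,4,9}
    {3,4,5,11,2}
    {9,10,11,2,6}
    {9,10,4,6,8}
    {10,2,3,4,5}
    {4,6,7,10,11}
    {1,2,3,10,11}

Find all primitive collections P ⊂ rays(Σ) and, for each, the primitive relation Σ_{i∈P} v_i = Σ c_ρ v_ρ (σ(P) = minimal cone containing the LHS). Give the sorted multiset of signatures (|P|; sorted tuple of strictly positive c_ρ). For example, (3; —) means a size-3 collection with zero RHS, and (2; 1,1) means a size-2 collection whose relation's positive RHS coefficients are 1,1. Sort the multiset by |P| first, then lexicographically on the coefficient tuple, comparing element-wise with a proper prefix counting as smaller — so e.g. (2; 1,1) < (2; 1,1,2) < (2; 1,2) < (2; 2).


Minimal non-faces — 18 found among 11 rays, 34 max cones:

  P = {1,4}:  v_{1} + v_{4} = 0 — sig = (2; —)
  P = {2,7}:  v_{2} + v_{7} = v_{8} + v_{11} — sig = (2; 1,1)
  P = {3,8}:  v_{3} + v_{8} = v_{4} + v_{9} — sig = (2; 1,1)
  P = {1,7}:  v_{1} + v_{7} = v_{6} + v_{9} + v_{11} — sig = (2; 1,1,1)
  P = {1,8}:  v_{1} + v_{8} = v_{2} + v_{6} + v_{9} — sig = (2; 1,1,1)
  P = {3,9}:  v_{3} + v_{9} = v_{4} + v_{10} + v_{11} — sig = (2; 1,1,1)
  P = {5,9}:  v_{5} + v_{9} = v_{2} + v_{4} + v_{6} — sig = (2; 1,1,1)
  P = {1,9}:  v_{1} + v_{9} = v_{2} + v_{6} + v_{10} + v_{11} — sig = (2; 1,1,1,1)
  P = {3,7}:  v_{3} + v_{7} = 2·v_{4} + v_{6} + v_{10} + 2·v_{11} — sig = (2; 1,1,2,2)
  P = {5,7}:  v_{5} + v_{7} = v_{2} + 2·v_{4} + 2·v_{6} + v_{11} — sig = (2; 1,1,2,2)
  P = {5,8}:  v_{5} + v_{8} = 2·v_{2} + 2·v_{4} + 2·v_{6} — sig = (2; 2,2,2)
  P = {2,3,6}:  v_{2} + v_{3} + v_{6} = 0 — sig = (3; —)
  P = {5,10,11}:  v_{5} + v_{10} + v_{11} = 0 — sig = (3; —)
  P = {7,8,10}:  v_{7} + v_{8} + v_{10} = v_{4} + v_{6} + 3·v_{9} — sig = (3; 1,1,3)
  P = {8,10,11}:  v_{8} + v_{10} + v_{11} = 2·v_{9} — sig = (3; 2)
  P = {2,4,6,9}:  v_{2} + v_{4} + v_{6} + v_{9} = v_{8} — sig = (4; 1)
  P = {4,6,9,11}:  v_{4} + v_{6} + v_{9} + v_{11} = v_{7} — sig = (4; 1)
  P = {2,4,6,10,11}:  v_{2} + v_{4} + v_{6} + v_{10} + v_{11} = v_{9} — sig = (5; 1)

Signatures (|P|; sorted positive RHS coefficients), sorted:
    (2; —)
    (2; 1,1)
    (2; 1,1)
    (2; 1,1,1)
    (2; 1,1,1)
    (2; 1,1,1)
    (2; 1,1,1)
    (2; 1,1,1,1)
    (2; 1,1,2,2)
    (2; 1,1,2,2)
    (2; 2,2,2)
    (3; —)
    (3; —)
    (3; 1,1,3)
    (3; 2)
    (4; 1)
    (4; 1)
    (5; 1)


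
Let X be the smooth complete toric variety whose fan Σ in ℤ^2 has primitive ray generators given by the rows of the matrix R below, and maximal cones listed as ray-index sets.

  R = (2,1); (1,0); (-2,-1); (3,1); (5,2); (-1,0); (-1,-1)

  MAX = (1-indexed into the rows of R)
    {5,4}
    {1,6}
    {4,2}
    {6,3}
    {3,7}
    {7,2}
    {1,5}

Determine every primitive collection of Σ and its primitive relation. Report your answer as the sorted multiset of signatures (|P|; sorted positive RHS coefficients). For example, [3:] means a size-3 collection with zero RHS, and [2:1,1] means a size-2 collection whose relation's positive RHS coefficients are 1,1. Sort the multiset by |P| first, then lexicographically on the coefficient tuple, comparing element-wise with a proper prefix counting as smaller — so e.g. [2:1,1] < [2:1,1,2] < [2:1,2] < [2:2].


The 14 primitive collections of Σ (r=7, n=2):

  • {1,3}:  v_{1} + v_{3} = 0 ; sig = [2:]
  • {2,6}:  v_{2} + v_{6} = 0 ; sig = [2:]
  • {1,2}:  v_{1} + v_{2} = v_{4} ; sig = [2:1]
  • {1,4}:  v_{1} + v_{4} = v_{5} ; sig = [2:1]
  • {1,7}:  v_{1} + v_{7} = v_{2} ; sig = [2:1]
  • {2,3}:  v_{2} + v_{3} = v_{7} ; sig = [2:1]
  • {3,4}:  v_{3} + v_{4} = v_{2} ; sig = [2:1]
  • {3,5}:  v_{3} + v_{5} = v_{4} ; sig = [2:1]
  • {4,6}:  v_{4} + v_{6} = v_{1} ; sig = [2:1]
  • {6,7}:  v_{6} + v_{7} = v_{3} ; sig = [2:1]
  • {5,7}:  v_{5} + v_{7} = v_{2} + v_{4} ; sig = [2:1,1]
  • {2,5}:  v_{2} + v_{5} = 2·v_{4} ; sig = [2:2]
  • {4,7}:  v_{4} + v_{7} = 2·v_{2} ; sig = [2:2]
  • {5,6}:  v_{5} + v_{6} = 2·v_{1} ; sig = [2:2]

so the primitive-relation signature multiset is
[[2:], [2:], [2:1], [2:1], [2:1], [2:1], [2:1], [2:1], [2:1], [2:1], [2:1,1], [2:2], [2:2], [2:2]]


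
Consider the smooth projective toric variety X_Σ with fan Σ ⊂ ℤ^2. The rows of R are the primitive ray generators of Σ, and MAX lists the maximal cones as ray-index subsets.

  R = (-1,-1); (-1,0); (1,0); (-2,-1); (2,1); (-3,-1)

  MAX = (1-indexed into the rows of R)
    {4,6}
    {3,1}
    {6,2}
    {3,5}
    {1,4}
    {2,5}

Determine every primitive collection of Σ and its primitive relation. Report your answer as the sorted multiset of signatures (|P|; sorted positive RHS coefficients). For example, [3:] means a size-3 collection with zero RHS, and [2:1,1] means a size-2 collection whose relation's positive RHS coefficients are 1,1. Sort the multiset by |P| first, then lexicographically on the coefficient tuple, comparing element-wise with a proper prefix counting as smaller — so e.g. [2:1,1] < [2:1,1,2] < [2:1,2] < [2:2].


|primitive collections| = 9. Relations:

  • {2,3}:  v_{2} + v_{3} = 0  ⟹  sig = [2:]
  • {4,5}:  v_{4} + v_{5} = 0  ⟹  sig = [2:]
  • {1,2}:  v_{1} + v_{2} = v_{4}  ⟹  sig = [2:1]
  • {1,5}:  v_{1} + v_{5} = v_{3}  ⟹  sig = [2:1]
  • {2,4}:  v_{2} + v_{4} = v_{6}  ⟹  sig = [2:1]
  • {3,4}:  v_{3} + v_{4} = v_{1}  ⟹  sig = [2:1]
  • {3,6}:  v_{3} + v_{6} = v_{4}  ⟹  sig = [2:1]
  • {5,6}:  v_{5} + v_{6} = v_{2}  ⟹  sig = [2:1]
  • {1,6}:  v_{1} + v_{6} = 2·v_{4}  ⟹  sig = [2:2]

Hence PRS(X_Σ) =
    [2:]
    [2:]
    [2:1]
    [2:1]
    [2:1]
    [2:1]
    [2:1]
    [2:1]
    [2:2]


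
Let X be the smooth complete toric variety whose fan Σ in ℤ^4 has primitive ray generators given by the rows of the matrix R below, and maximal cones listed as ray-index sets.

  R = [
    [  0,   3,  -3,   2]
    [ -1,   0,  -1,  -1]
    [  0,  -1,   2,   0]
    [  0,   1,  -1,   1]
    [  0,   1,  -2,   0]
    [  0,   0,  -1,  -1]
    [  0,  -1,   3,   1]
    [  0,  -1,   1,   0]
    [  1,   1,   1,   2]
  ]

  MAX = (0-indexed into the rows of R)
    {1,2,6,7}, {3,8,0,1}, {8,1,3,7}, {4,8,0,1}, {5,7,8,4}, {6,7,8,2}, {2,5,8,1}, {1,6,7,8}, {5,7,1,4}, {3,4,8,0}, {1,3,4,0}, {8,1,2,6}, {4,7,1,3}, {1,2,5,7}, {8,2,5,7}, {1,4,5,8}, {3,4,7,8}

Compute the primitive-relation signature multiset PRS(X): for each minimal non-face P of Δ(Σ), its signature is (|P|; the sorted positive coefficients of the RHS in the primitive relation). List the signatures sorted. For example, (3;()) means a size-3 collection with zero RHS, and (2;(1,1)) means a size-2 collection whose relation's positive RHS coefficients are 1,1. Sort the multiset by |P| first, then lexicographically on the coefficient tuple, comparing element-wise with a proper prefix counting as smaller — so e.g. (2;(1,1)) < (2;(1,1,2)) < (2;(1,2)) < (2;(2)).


Minimal non-faces — 14 found among 9 rays, 17 max cones:

  P={2,4}:  v_{2} + v_{4} = 0  →  sig = (2;())
  P={3,5}:  v_{3} + v_{5} = v_{4}  →  sig = (2;(1))
  P={5,6}:  v_{5} + v_{6} = v_{2}  →  sig = (2;(1))
  P={0,2}:  v_{0} + v_{2} = v_{1} + v_{3} + v_{8}  →  sig = (2;(1,1,1))
  P={2,3}:  v_{2} + v_{3} = v_{1} + v_{7} + v_{8}  →  sig = (2;(1,1,1))
  P={4,6}:  v_{4} + v_{6} = v_{1} + v_{7} + v_{8}  →  sig = (2;(1,1,1))
  P={0,5}:  v_{0} + v_{5} = v_{1} + 2·v_{4} + v_{8}  →  sig = (2;(1,1,2))
  P={0,6}:  v_{0} + v_{6} = 2·v_{1} + v_{3} + v_{7} + 2·v_{8}  →  sig = (2;(1,1,2,2))
  P={0,7}:  v_{0} + v_{7} = 2·v_{3}  →  sig = (2;(2))
  P={3,6}:  v_{3} + v_{6} = 2·v_{1} + 2·v_{7} + 2·v_{8}  →  sig = (2;(2,2,2))
  P={1,5,7,8}:  v_{1} + v_{5} + v_{7} + v_{8} = 0  →  sig = (4;())
  P={1,2,7,8}:  v_{1} + v_{2} + v_{7} + v_{8} = v_{6}  →  sig = (4;(1))
  P={1,3,4,8}:  v_{1} + v_{3} + v_{4} + v_{8} = v_{0}  →  sig = (4;(1))
  P={1,4,7,8}:  v_{1} + v_{4} + v_{7} + v_{8} = v_{3}  →  sig = (4;(1))

Hence PRS(X_Σ) =
{ (2;()),  (2;(1)) ×2,  (2;(1,1,1)) ×3,  (2;(1,1,2)),  (2;(1,1,2,2)),  (2;(2)),  (2;(2,2,2)),  (4;()),  (4;(1)) ×3 }


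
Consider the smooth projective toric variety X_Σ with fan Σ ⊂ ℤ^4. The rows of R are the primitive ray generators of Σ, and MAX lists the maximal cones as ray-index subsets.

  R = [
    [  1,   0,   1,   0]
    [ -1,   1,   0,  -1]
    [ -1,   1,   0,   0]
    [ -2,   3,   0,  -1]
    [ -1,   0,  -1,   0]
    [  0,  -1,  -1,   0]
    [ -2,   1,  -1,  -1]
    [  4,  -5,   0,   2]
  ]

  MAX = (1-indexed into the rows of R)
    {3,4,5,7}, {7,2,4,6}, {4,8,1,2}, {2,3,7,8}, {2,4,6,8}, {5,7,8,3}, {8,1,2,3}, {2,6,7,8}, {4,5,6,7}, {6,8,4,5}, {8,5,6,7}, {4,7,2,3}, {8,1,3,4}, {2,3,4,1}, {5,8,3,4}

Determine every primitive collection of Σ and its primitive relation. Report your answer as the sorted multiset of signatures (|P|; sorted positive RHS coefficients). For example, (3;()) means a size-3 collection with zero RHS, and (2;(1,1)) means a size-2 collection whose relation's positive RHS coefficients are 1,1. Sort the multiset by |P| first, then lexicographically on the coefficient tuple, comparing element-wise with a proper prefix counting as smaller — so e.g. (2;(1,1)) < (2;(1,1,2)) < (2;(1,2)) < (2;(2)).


|primitive collections| = 7. Relations:

  P={1,5}:  v_{1} + v_{5} = 0  ⟹  sig = (2;())
  P={1,7}:  v_{1} + v_{7} = v_{2}  ⟹  sig = (2;(1))
  P={2,5}:  v_{2} + v_{5} = v_{7}  ⟹  sig = (2;(1))
  P={3,6}:  v_{3} + v_{6} = v_{5}  ⟹  sig = (2;(1))
  P={1,6}:  v_{1} + v_{6} = v_{2} + v_{4} + v_{8}  ⟹  sig = (2;(1,1,1))
  P={4,7,8}:  v_{4} + v_{7} + v_{8} = v_{6}  ⟹  sig = (3;(1))
  P={2,3,4,8}:  v_{2} + v_{3} + v_{4} + v_{8} = 0  ⟹  sig = (4;())

Hence PRS(X_Σ) =
    (2;())
    (2;(1))
    (2;(1))
    (2;(1))
    (2;(1,1,1))
    (3;(1))
    (4;())


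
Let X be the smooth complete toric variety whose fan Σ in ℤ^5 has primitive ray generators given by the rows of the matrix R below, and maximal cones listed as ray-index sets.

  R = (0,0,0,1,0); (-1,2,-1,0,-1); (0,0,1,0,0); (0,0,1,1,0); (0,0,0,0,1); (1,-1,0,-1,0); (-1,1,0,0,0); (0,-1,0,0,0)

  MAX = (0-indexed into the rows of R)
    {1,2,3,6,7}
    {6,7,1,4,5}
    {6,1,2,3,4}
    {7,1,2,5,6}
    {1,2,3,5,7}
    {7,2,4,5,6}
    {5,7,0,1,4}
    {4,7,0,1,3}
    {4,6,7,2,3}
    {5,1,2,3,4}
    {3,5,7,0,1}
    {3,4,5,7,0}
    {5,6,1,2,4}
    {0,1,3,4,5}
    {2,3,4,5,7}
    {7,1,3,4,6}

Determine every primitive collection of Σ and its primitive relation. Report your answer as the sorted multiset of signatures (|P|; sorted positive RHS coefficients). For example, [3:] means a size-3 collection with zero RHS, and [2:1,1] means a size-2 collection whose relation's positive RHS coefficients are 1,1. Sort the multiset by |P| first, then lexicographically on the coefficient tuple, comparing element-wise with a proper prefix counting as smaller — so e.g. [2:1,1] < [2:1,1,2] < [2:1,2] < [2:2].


The 5 primitive collections of Σ (r=8, n=5):

  P = {0,2}:  v_{0} + v_{2} = v_{3}  ⇒ sig = [2:1]
  P = {0,6}:  v_{0} + v_{6} = v_{1} + v_{3} + v_{4} + v_{7}  ⇒ sig = [2:1,1,1,1]
  P = {3,5,6}:  v_{3} + v_{5} + v_{6} = v_{2}  ⇒ sig = [3:1]
  P = {1,2,4,7}:  v_{1} + v_{2} + v_{4} + v_{7} = v_{6}  ⇒ sig = [4:1]
  P = {1,3,4,5,7}:  v_{1} + v_{3} + v_{4} + v_{5} + v_{7} = 0  ⇒ sig = [5:]

Hence PRS(X_Σ) =
{ [2:1],  [2:1,1,1,1],  [3:1],  [4:1],  [5:] }


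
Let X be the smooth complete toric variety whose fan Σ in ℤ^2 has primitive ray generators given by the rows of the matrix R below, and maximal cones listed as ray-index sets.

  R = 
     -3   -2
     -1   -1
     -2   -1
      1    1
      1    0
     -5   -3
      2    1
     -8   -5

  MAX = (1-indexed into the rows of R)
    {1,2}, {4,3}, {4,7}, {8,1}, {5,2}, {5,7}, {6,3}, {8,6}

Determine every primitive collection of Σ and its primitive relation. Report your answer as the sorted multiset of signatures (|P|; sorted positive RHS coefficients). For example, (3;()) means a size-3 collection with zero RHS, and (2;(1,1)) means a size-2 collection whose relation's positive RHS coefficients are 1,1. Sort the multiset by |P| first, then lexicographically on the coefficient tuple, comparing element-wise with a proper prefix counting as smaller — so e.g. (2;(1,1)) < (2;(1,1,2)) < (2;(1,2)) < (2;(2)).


The 20 primitive collections of Σ (r=8, n=2):

  {2,4}:  v_{2} + v_{4} = 0 — sig = (2;())
  {3,7}:  v_{3} + v_{7} = 0 — sig = (2;())
  {1,3}:  v_{1} + v_{3} = v_{6} — sig = (2;(1))
  {1,4}:  v_{1} + v_{4} = v_{3} — sig = (2;(1))
  {1,6}:  v_{1} + v_{6} = v_{8} — sig = (2;(1))
  {1,7}:  v_{1} + v_{7} = v_{2} — sig = (2;(1))
  {2,3}:  v_{2} + v_{3} = v_{1} — sig = (2;(1))
  {2,7}:  v_{2} + v_{7} = v_{5} — sig = (2;(1))
  {3,5}:  v_{3} + v_{5} = v_{2} — sig = (2;(1))
  {4,5}:  v_{4} + v_{5} = v_{7} — sig = (2;(1))
  {6,7}:  v_{6} + v_{7} = v_{1} — sig = (2;(1))
  {4,8}:  v_{4} + v_{8} = v_{3} + v_{6} — sig = (2;(1,1))
  {5,6}:  v_{5} + v_{6} = v_{1} + v_{2} — sig = (2;(1,1))
  {5,8}:  v_{5} + v_{8} = 2·v_{1} + v_{2} — sig = (2;(1,2))
  {1,5}:  v_{1} + v_{5} = 2·v_{2} — sig = (2;(2))
  {2,6}:  v_{2} + v_{6} = 2·v_{1} — sig = (2;(2))
  {3,8}:  v_{3} + v_{8} = 2·v_{6} — sig = (2;(2))
  {4,6}:  v_{4} + v_{6} = 2·v_{3} — sig = (2;(2))
  {7,8}:  v_{7} + v_{8} = 2·v_{1} — sig = (2;(2))
  {2,8}:  v_{2} + v_{8} = 3·v_{1} — sig = (2;(3))

Sorted signature multiset PRS(X):
    |P|=2: 20 collections, coeffs (), (), (1), (1), (1), (1), (1), (1), (1), (1), (1), (1,1), (1,1), (1,2), (2), (2), (2), (2), (2), (3)


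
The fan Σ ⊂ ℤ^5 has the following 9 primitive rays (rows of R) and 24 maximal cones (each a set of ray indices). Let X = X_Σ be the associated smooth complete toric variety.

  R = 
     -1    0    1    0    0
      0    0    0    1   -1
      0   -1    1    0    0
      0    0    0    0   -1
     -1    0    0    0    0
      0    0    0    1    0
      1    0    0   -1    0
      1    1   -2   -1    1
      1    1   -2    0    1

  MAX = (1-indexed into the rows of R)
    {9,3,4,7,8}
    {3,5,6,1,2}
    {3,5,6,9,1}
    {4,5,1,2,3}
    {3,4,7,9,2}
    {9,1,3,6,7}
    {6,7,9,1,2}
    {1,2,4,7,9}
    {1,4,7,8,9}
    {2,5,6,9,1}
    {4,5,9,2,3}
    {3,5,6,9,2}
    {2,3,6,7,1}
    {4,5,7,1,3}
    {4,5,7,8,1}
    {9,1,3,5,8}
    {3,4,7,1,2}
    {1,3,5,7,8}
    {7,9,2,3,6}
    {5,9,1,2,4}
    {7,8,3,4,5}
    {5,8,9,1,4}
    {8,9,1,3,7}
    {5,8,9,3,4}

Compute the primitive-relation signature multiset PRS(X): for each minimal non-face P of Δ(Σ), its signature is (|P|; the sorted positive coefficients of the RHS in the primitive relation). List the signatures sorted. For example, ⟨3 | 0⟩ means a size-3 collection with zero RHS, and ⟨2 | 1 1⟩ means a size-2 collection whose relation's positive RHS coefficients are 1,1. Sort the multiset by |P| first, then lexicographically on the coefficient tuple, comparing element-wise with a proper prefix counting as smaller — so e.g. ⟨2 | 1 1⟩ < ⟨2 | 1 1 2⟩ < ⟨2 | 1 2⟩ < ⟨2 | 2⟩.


Minimal non-faces — 9 found among 9 rays, 24 max cones:

  P = {4,6}:  v_{4} + v_{6} = v_{2}  so sig = ⟨2 | 1⟩
  P = {6,8}:  v_{6} + v_{8} = v_{9}  so sig = ⟨2 | 1⟩
  P = {2,8}:  v_{2} + v_{8} = v_{4} + v_{9}  so sig = ⟨2 | 1 1⟩
  P = {5,6,7}:  v_{5} + v_{6} + v_{7} = 0  so sig = ⟨3 | 0⟩
  P = {2,5,7}:  v_{2} + v_{5} + v_{7} = v_{4}  so sig = ⟨3 | 1⟩
  P = {5,7,9}:  v_{5} + v_{7} + v_{9} = v_{8}  so sig = ⟨3 | 1⟩
  P = {1,3,4,9}:  v_{1} + v_{3} + v_{4} + v_{9} = 0  so sig = ⟨4 | 0⟩
  P = {1,2,3,9}:  v_{1} + v_{2} + v_{3} + v_{9} = v_{6}  so sig = ⟨4 | 1⟩
  P = {1,3,4,8}:  v_{1} + v_{3} + v_{4} + v_{8} = v_{5} + v_{7}  so sig = ⟨4 | 1 1⟩

Sorted signature multiset PRS(X):
[⟨2 | 1⟩, ⟨2 | 1⟩, ⟨2 | 1 1⟩, ⟨3 | 0⟩, ⟨3 | 1⟩, ⟨3 | 1⟩, ⟨4 | 0⟩, ⟨4 | 1⟩, ⟨4 | 1 1⟩]


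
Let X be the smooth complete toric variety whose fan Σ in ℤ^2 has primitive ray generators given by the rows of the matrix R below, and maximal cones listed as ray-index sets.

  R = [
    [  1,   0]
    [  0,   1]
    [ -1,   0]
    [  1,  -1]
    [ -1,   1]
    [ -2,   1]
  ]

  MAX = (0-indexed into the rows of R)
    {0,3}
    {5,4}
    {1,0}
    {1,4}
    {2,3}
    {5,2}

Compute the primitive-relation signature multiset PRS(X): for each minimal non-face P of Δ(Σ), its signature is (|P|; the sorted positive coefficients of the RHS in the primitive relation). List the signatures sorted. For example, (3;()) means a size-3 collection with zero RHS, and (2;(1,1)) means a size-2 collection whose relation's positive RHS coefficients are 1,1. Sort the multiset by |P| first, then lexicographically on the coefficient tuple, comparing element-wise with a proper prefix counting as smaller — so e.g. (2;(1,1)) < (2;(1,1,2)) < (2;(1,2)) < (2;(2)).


Σ has 9 primitive collections:

  {0,2}:  v_{0} + v_{2} = 0 — sig = (2;())
  {3,4}:  v_{3} + v_{4} = 0 — sig = (2;())
  {0,4}:  v_{0} + v_{4} = v_{1} — sig = (2;(1))
  {0,5}:  v_{0} + v_{5} = v_{4} — sig = (2;(1))
  {1,2}:  v_{1} + v_{2} = v_{4} — sig = (2;(1))
  {1,3}:  v_{1} + v_{3} = v_{0} — sig = (2;(1))
  {2,4}:  v_{2} + v_{4} = v_{5} — sig = (2;(1))
  {3,5}:  v_{3} + v_{5} = v_{2} — sig = (2;(1))
  {1,5}:  v_{1} + v_{5} = 2·v_{4} — sig = (2;(2))

Signatures (|P|; sorted positive RHS coefficients), sorted:
[(2;()), (2;()), (2;(1)), (2;(1)), (2;(1)), (2;(1)), (2;(1)), (2;(1)), (2;(2))]


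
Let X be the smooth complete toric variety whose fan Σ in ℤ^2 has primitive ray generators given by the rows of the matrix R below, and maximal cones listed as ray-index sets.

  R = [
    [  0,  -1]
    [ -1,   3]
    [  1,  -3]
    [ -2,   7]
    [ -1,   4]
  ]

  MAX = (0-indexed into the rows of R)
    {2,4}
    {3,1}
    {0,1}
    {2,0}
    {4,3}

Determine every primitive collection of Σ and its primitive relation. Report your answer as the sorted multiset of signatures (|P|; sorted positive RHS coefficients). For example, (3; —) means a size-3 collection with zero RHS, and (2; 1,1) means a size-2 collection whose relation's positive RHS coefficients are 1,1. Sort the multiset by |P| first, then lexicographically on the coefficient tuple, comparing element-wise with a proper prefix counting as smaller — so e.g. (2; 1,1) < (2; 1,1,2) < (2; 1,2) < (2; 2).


5 minimal non-faces of Δ(Σ) (on 5 rays):

  P={1,2}:  v_{1} + v_{2} = 0  so sig = (2; —)
  P={0,4}:  v_{0} + v_{4} = v_{1}  so sig = (2; 1)
  P={1,4}:  v_{1} + v_{4} = v_{3}  so sig = (2; 1)
  P={2,3}:  v_{2} + v_{3} = v_{4}  so sig = (2; 1)
  P={0,3}:  v_{0} + v_{3} = 2·v_{1}  so sig = (2; 2)

Hence PRS(X_Σ) =
[(2; —), (2; 1), (2; 1), (2; 1), (2; 2)]


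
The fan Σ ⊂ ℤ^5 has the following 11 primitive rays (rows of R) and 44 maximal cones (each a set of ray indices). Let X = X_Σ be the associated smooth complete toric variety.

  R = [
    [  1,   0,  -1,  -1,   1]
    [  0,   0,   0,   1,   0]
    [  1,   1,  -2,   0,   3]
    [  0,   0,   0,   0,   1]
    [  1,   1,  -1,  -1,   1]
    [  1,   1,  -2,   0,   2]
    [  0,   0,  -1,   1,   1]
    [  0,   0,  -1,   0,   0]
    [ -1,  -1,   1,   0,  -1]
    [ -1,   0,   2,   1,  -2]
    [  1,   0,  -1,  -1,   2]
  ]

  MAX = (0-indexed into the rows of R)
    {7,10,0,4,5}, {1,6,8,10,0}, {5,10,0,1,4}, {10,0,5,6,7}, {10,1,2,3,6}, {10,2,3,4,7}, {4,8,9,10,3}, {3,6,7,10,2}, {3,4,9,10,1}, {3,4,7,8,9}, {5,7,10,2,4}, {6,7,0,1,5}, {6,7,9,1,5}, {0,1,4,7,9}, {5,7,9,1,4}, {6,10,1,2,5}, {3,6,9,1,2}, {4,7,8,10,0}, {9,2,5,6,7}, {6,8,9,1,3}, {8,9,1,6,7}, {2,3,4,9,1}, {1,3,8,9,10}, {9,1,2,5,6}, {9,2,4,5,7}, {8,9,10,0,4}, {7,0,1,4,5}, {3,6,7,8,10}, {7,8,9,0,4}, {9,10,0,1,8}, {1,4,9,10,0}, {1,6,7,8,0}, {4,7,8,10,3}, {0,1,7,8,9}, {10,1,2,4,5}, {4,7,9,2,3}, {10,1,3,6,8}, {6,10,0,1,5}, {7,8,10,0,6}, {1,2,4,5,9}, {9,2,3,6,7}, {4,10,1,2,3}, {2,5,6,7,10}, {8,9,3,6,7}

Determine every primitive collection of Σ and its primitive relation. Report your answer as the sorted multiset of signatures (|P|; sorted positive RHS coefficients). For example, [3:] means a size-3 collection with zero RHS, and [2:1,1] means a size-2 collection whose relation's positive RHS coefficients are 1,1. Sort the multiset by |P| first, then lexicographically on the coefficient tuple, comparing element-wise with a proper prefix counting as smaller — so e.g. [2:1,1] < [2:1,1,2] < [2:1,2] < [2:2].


Δ(Σ) — 11 vertices, 16 min non-faces:

  P = {0,3}:  v_{0} + v_{3} = v_{10}  ⟹  sig = [2:1]
  P = {3,5}:  v_{3} + v_{5} = v_{2}  ⟹  sig = [2:1]
  P = {4,6}:  v_{4} + v_{6} = v_{5}  ⟹  sig = [2:1]
  P = {0,2}:  v_{0} + v_{2} = v_{5} + v_{10}  ⟹  sig = [2:1,1]
  P = {5,8}:  v_{5} + v_{8} = v_{3} + v_{7}  ⟹  sig = [2:1,1]
  P = {2,8}:  v_{2} + v_{8} = 2·v_{3} + v_{7}  ⟹  sig = [2:1,2]
  P = {1,4,8}:  v_{1} + v_{4} + v_{8} = 0  ⟹  sig = [3:]
  P = {7,9,10}:  v_{7} + v_{9} + v_{10} = 0  ⟹  sig = [3:]
  P = {0,6,9}:  v_{0} + v_{6} + v_{9} = v_{1}  ⟹  sig = [3:1]
  P = {1,3,7}:  v_{1} + v_{3} + v_{7} = v_{6}  ⟹  sig = [3:1]
  P = {0,5,9}:  v_{0} + v_{5} + v_{9} = v_{1} + v_{4}  ⟹  sig = [3:1,1]
  P = {1,2,7}:  v_{1} + v_{2} + v_{7} = v_{5} + v_{6}  ⟹  sig = [3:1,1]
  P = {1,7,10}:  v_{1} + v_{7} + v_{10} = v_{0} + v_{6}  ⟹  sig = [3:1,1]
  P = {6,9,10}:  v_{6} + v_{9} + v_{10} = v_{1} + v_{3}  ⟹  sig = [3:1,1]
  P = {5,9,10}:  v_{5} + v_{9} + v_{10} = v_{1} + v_{3} + v_{4}  ⟹  sig = [3:1,1,1]
  P = {2,9,10}:  v_{2} + v_{9} + v_{10} = v_{1} + 2·v_{3} + v_{4}  ⟹  sig = [3:1,1,2]

Hence PRS(X_Σ) =
[[2:1], [2:1], [2:1], [2:1,1], [2:1,1], [2:1,2], [3:], [3:], [3:1], [3:1], [3:1,1], [3:1,1], [3:1,1], [3:1,1], [3:1,1,1], [3:1,1,2]]
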